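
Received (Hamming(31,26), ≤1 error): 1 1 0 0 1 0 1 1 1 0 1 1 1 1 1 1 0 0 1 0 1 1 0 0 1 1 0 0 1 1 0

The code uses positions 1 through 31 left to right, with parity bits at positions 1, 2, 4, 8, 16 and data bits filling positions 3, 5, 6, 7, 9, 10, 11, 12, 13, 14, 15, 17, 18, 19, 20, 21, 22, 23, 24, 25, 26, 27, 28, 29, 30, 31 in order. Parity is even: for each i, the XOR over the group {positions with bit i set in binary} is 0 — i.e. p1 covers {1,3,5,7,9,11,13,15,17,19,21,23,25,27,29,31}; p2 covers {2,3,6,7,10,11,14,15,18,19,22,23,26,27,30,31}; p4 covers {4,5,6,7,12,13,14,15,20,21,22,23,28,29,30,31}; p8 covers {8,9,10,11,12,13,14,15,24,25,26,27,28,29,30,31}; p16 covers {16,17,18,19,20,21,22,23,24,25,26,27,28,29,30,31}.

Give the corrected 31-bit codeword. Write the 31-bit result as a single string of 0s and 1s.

s1 (pos 1,3,5,7,9,11,13,15,17,19,21,23,25,27,29,31): 1⊕0⊕1⊕1⊕1⊕1⊕1⊕1⊕0⊕1⊕1⊕0⊕1⊕0⊕1⊕0 = 1
s2 (pos 2,3,6,7,10,11,14,15,18,19,22,23,26,27,30,31): 1⊕0⊕0⊕1⊕0⊕1⊕1⊕1⊕0⊕1⊕1⊕0⊕1⊕0⊕1⊕0 = 1
s4 (pos 4,5,6,7,12,13,14,15,20,21,22,23,28,29,30,31): 0⊕1⊕0⊕1⊕1⊕1⊕1⊕1⊕0⊕1⊕1⊕0⊕0⊕1⊕1⊕0 = 0
s8 (pos 8,9,10,11,12,13,14,15,24,25,26,27,28,29,30,31): 1⊕1⊕0⊕1⊕1⊕1⊕1⊕1⊕0⊕1⊕1⊕0⊕0⊕1⊕1⊕0 = 1
s16 (pos 16,17,18,19,20,21,22,23,24,25,26,27,28,29,30,31): 1⊕0⊕0⊕1⊕0⊕1⊕1⊕0⊕0⊕1⊕1⊕0⊕0⊕1⊕1⊕0 = 0
Syndrome s16…s1 = 01011 → error at position 11.
Flip position 11: 1100101110111111001011001100110 → 1100101110011111001011001100110

1100101110011111001011001100110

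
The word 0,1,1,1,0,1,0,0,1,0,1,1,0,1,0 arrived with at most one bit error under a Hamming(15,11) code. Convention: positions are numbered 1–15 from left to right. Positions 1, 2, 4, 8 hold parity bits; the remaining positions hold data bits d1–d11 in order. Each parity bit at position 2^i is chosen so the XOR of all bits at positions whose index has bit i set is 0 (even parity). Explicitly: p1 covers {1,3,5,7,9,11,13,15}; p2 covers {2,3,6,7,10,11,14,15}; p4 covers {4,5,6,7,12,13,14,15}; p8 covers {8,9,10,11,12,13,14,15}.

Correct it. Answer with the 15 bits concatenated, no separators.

s1 (pos 1,3,5,7,9,11,13,15): 0⊕1⊕0⊕0⊕1⊕1⊕0⊕0 = 1
s2 (pos 2,3,6,7,10,11,14,15): 1⊕1⊕1⊕0⊕0⊕1⊕1⊕0 = 1
s4 (pos 4,5,6,7,12,13,14,15): 1⊕0⊕1⊕0⊕1⊕0⊕1⊕0 = 0
s8 (pos 8,9,10,11,12,13,14,15): 0⊕1⊕0⊕1⊕1⊕0⊕1⊕0 = 0
Syndrome s8…s1 = 0011 → error at position 3.
Flip position 3: 011101001011010 → 010101001011010

010101001011010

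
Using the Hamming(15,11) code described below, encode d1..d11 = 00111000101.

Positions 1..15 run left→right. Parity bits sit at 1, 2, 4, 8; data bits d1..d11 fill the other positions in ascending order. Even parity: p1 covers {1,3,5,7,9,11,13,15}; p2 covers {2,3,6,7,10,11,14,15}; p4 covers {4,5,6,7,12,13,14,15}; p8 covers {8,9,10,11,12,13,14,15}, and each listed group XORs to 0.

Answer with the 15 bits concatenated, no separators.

010001111000101

Place data at non-parity positions: p1 p2 0 p4 0 1 1 p8 1 0 0 0 1 0 1
p1 (pos 1,3,5,7,9,11,13,15): XOR of data positions = 0⊕0⊕1⊕1⊕0⊕1⊕1 = 0
p2 (pos 2,3,6,7,10,11,14,15): XOR of data positions = 0⊕1⊕1⊕0⊕0⊕0⊕1 = 1
p4 (pos 4,5,6,7,12,13,14,15): XOR of data positions = 0⊕1⊕1⊕0⊕1⊕0⊕1 = 0
p8 (pos 8,9,10,11,12,13,14,15): XOR of data positions = 1⊕0⊕0⊕0⊕1⊕0⊕1 = 1
Codeword: 010001111000101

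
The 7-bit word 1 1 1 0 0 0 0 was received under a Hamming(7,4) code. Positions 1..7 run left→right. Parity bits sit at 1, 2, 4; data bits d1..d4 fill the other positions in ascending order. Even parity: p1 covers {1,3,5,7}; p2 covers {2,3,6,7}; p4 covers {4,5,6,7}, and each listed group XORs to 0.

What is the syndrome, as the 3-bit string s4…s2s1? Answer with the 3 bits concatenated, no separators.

000

s1 (pos 1,3,5,7): 1⊕1⊕0⊕0 = 0
s2 (pos 2,3,6,7): 1⊕1⊕0⊕0 = 0
s4 (pos 4,5,6,7): 0⊕0⊕0⊕0 = 0
Syndrome s4…s1 = 000 → no error.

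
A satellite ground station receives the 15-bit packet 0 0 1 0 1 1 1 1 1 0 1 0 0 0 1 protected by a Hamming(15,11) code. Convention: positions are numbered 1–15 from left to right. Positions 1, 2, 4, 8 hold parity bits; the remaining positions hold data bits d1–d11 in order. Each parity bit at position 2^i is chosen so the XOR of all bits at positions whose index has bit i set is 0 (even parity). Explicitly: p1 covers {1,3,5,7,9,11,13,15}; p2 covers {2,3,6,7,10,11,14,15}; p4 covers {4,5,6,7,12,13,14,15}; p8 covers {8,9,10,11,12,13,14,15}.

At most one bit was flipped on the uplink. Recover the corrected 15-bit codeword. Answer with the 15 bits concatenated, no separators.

s1 (pos 1,3,5,7,9,11,13,15): 0⊕1⊕1⊕1⊕1⊕1⊕0⊕1 = 0
s2 (pos 2,3,6,7,10,11,14,15): 0⊕1⊕1⊕1⊕0⊕1⊕0⊕1 = 1
s4 (pos 4,5,6,7,12,13,14,15): 0⊕1⊕1⊕1⊕0⊕0⊕0⊕1 = 0
s8 (pos 8,9,10,11,12,13,14,15): 1⊕1⊕0⊕1⊕0⊕0⊕0⊕1 = 0
Syndrome s8…s1 = 0010 → error at position 2.
Flip position 2: 001011111010001 → 011011111010001

011011111010001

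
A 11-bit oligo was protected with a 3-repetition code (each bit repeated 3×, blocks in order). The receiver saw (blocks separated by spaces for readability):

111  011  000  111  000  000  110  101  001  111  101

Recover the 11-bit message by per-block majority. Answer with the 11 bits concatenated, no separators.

Block 1 (111): 3 ones → 1
Block 2 (011): 2 ones → 1
Block 3 (000): 0 ones → 0
Block 4 (111): 3 ones → 1
Block 5 (000): 0 ones → 0
Block 6 (000): 0 ones → 0
Block 7 (110): 2 ones → 1
Block 8 (101): 2 ones → 1
Block 9 (001): 1 one → 0
Block 10 (111): 3 ones → 1
Block 11 (101): 2 ones → 1

11010011011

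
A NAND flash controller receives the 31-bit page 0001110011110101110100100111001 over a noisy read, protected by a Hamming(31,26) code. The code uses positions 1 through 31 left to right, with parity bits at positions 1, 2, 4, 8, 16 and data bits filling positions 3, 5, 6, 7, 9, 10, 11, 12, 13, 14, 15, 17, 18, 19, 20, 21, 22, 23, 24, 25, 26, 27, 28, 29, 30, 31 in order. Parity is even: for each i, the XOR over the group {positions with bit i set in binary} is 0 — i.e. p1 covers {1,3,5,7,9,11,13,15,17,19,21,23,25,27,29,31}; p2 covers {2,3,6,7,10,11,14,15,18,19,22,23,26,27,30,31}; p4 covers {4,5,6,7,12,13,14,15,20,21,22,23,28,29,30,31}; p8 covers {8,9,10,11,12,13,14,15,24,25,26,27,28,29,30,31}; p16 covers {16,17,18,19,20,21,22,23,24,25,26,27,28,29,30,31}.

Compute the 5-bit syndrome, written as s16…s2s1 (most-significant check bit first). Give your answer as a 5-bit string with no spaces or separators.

s1 (pos 1,3,5,7,9,11,13,15,17,19,21,23,25,27,29,31): 0⊕0⊕1⊕0⊕1⊕1⊕0⊕0⊕1⊕0⊕0⊕1⊕0⊕1⊕0⊕1 = 1
s2 (pos 2,3,6,7,10,11,14,15,18,19,22,23,26,27,30,31): 0⊕0⊕1⊕0⊕1⊕1⊕1⊕0⊕1⊕0⊕0⊕1⊕1⊕1⊕0⊕1 = 1
s4 (pos 4,5,6,7,12,13,14,15,20,21,22,23,28,29,30,31): 1⊕1⊕1⊕0⊕1⊕0⊕1⊕0⊕1⊕0⊕0⊕1⊕1⊕0⊕0⊕1 = 1
s8 (pos 8,9,10,11,12,13,14,15,24,25,26,27,28,29,30,31): 0⊕1⊕1⊕1⊕1⊕0⊕1⊕0⊕0⊕0⊕1⊕1⊕1⊕0⊕0⊕1 = 1
s16 (pos 16,17,18,19,20,21,22,23,24,25,26,27,28,29,30,31): 1⊕1⊕1⊕0⊕1⊕0⊕0⊕1⊕0⊕0⊕1⊕1⊕1⊕0⊕0⊕1 = 1
Syndrome s16…s1 = 11111 → error at position 31.

11111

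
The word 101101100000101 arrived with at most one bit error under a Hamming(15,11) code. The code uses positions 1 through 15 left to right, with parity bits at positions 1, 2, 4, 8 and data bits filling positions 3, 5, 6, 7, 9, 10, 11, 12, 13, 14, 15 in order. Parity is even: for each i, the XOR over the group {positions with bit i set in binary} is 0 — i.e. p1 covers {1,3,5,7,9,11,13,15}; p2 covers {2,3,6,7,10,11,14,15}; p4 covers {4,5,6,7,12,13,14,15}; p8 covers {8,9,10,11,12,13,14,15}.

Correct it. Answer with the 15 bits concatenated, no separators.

101111100000101

s1 (pos 1,3,5,7,9,11,13,15): 1⊕1⊕0⊕1⊕0⊕0⊕1⊕1 = 1
s2 (pos 2,3,6,7,10,11,14,15): 0⊕1⊕1⊕1⊕0⊕0⊕0⊕1 = 0
s4 (pos 4,5,6,7,12,13,14,15): 1⊕0⊕1⊕1⊕0⊕1⊕0⊕1 = 1
s8 (pos 8,9,10,11,12,13,14,15): 0⊕0⊕0⊕0⊕0⊕1⊕0⊕1 = 0
Syndrome s8…s1 = 0101 → error at position 5.
Flip position 5: 101101100000101 → 101111100000101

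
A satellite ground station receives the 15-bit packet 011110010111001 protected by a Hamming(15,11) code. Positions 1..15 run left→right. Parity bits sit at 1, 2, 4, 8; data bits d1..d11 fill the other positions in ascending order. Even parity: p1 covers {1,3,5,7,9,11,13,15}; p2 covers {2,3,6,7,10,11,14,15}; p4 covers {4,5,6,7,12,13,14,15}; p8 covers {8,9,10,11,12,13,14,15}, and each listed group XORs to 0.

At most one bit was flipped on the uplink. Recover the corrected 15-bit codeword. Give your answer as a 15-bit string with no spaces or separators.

s1 (pos 1,3,5,7,9,11,13,15): 0⊕1⊕1⊕0⊕0⊕1⊕0⊕1 = 0
s2 (pos 2,3,6,7,10,11,14,15): 1⊕1⊕0⊕0⊕1⊕1⊕0⊕1 = 1
s4 (pos 4,5,6,7,12,13,14,15): 1⊕1⊕0⊕0⊕1⊕0⊕0⊕1 = 0
s8 (pos 8,9,10,11,12,13,14,15): 1⊕0⊕1⊕1⊕1⊕0⊕0⊕1 = 1
Syndrome s8…s1 = 1010 → error at position 10.
Flip position 10: 011110010111001 → 011110010011001

011110010011001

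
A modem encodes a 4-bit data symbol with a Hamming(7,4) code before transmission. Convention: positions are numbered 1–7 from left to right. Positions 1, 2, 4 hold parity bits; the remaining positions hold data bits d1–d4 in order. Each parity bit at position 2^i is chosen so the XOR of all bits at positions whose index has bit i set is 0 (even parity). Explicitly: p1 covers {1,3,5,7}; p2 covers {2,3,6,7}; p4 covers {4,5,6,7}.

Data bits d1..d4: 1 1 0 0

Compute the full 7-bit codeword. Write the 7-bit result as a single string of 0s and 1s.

0111100

Place data at non-parity positions: p1 p2 1 p4 1 0 0
p1 (pos 1,3,5,7): XOR of data positions = 1⊕1⊕0 = 0
p2 (pos 2,3,6,7): XOR of data positions = 1⊕0⊕0 = 1
p4 (pos 4,5,6,7): XOR of data positions = 1⊕0⊕0 = 1
Codeword: 0111100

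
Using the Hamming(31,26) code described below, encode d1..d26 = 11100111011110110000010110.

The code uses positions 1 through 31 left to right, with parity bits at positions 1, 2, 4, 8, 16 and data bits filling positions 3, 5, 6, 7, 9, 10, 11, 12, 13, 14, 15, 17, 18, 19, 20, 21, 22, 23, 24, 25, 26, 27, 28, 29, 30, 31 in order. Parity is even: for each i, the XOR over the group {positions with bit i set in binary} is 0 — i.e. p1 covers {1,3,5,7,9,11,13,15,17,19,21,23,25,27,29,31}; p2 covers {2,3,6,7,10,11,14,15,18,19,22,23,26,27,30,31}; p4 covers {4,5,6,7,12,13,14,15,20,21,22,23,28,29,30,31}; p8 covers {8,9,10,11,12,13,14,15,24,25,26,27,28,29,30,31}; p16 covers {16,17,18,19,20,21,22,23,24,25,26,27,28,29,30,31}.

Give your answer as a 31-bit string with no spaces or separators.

0111110001110111110110000010110

Place data at non-parity positions: p1 p2 1 p4 1 1 0 p8 0 1 1 1 0 1 1 p16 1 1 0 1 1 0 0 0 0 0 1 0 1 1 0
p1 (pos 1,3,5,7,9,11,13,15,17,19,21,23,25,27,29,31): XOR of data positions = 1⊕1⊕0⊕0⊕1⊕0⊕1⊕1⊕0⊕1⊕0⊕0⊕1⊕1⊕0 = 0
p2 (pos 2,3,6,7,10,11,14,15,18,19,22,23,26,27,30,31): XOR of data positions = 1⊕1⊕0⊕1⊕1⊕1⊕1⊕1⊕0⊕0⊕0⊕0⊕1⊕1⊕0 = 1
p4 (pos 4,5,6,7,12,13,14,15,20,21,22,23,28,29,30,31): XOR of data positions = 1⊕1⊕0⊕1⊕0⊕1⊕1⊕1⊕1⊕0⊕0⊕0⊕1⊕1⊕0 = 1
p8 (pos 8,9,10,11,12,13,14,15,24,25,26,27,28,29,30,31): XOR of data positions = 0⊕1⊕1⊕1⊕0⊕1⊕1⊕0⊕0⊕0⊕1⊕0⊕1⊕1⊕0 = 0
p16 (pos 16,17,18,19,20,21,22,23,24,25,26,27,28,29,30,31): XOR of data positions = 1⊕1⊕0⊕1⊕1⊕0⊕0⊕0⊕0⊕0⊕1⊕0⊕1⊕1⊕0 = 1
Codeword: 0111110001110111110110000010110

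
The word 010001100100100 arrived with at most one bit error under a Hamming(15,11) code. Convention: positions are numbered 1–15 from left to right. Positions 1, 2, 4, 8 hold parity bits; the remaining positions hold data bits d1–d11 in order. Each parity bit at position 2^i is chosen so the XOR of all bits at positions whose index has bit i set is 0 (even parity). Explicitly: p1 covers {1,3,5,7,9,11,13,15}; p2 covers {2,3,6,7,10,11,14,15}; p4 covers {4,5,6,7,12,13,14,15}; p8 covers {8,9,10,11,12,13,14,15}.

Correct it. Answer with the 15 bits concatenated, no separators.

010101100100100

s1 (pos 1,3,5,7,9,11,13,15): 0⊕0⊕0⊕1⊕0⊕0⊕1⊕0 = 0
s2 (pos 2,3,6,7,10,11,14,15): 1⊕0⊕1⊕1⊕1⊕0⊕0⊕0 = 0
s4 (pos 4,5,6,7,12,13,14,15): 0⊕0⊕1⊕1⊕0⊕1⊕0⊕0 = 1
s8 (pos 8,9,10,11,12,13,14,15): 0⊕0⊕1⊕0⊕0⊕1⊕0⊕0 = 0
Syndrome s8…s1 = 0100 → error at position 4.
Flip position 4: 010001100100100 → 010101100100100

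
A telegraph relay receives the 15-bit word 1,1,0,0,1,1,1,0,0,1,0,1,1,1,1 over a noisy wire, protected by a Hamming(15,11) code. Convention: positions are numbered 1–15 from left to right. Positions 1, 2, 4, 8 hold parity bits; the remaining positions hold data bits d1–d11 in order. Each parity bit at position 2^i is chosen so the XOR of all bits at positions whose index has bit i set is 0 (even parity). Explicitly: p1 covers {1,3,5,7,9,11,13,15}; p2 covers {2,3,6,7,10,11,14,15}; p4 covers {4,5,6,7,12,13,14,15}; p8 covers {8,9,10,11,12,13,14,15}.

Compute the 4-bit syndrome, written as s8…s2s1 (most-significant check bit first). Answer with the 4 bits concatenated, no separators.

1101

s1 (pos 1,3,5,7,9,11,13,15): 1⊕0⊕1⊕1⊕0⊕0⊕1⊕1 = 1
s2 (pos 2,3,6,7,10,11,14,15): 1⊕0⊕1⊕1⊕1⊕0⊕1⊕1 = 0
s4 (pos 4,5,6,7,12,13,14,15): 0⊕1⊕1⊕1⊕1⊕1⊕1⊕1 = 1
s8 (pos 8,9,10,11,12,13,14,15): 0⊕0⊕1⊕0⊕1⊕1⊕1⊕1 = 1
Syndrome s8…s1 = 1101 → error at position 13.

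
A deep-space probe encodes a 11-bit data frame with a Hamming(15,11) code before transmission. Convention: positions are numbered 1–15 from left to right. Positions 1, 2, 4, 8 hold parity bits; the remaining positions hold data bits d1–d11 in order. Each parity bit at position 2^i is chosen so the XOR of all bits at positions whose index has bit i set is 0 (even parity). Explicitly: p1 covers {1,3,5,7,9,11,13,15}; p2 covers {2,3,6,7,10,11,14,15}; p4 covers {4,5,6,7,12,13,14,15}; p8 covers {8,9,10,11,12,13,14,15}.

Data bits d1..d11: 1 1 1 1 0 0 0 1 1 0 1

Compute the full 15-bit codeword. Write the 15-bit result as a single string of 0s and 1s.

Place data at non-parity positions: p1 p2 1 p4 1 1 1 p8 0 0 0 1 1 0 1
p1 (pos 1,3,5,7,9,11,13,15): XOR of data positions = 1⊕1⊕1⊕0⊕0⊕1⊕1 = 1
p2 (pos 2,3,6,7,10,11,14,15): XOR of data positions = 1⊕1⊕1⊕0⊕0⊕0⊕1 = 0
p4 (pos 4,5,6,7,12,13,14,15): XOR of data positions = 1⊕1⊕1⊕1⊕1⊕0⊕1 = 0
p8 (pos 8,9,10,11,12,13,14,15): XOR of data positions = 0⊕0⊕0⊕1⊕1⊕0⊕1 = 1
Codeword: 101011110001101

101011110001101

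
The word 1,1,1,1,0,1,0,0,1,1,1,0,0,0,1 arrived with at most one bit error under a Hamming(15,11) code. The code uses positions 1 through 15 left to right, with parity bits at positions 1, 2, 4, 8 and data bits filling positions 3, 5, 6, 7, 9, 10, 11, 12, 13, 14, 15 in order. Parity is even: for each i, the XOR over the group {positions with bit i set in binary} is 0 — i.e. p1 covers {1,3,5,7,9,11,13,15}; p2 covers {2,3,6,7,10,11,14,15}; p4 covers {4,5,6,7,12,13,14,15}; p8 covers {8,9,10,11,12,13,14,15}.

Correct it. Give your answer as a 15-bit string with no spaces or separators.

111111001110001

s1 (pos 1,3,5,7,9,11,13,15): 1⊕1⊕0⊕0⊕1⊕1⊕0⊕1 = 1
s2 (pos 2,3,6,7,10,11,14,15): 1⊕1⊕1⊕0⊕1⊕1⊕0⊕1 = 0
s4 (pos 4,5,6,7,12,13,14,15): 1⊕0⊕1⊕0⊕0⊕0⊕0⊕1 = 1
s8 (pos 8,9,10,11,12,13,14,15): 0⊕1⊕1⊕1⊕0⊕0⊕0⊕1 = 0
Syndrome s8…s1 = 0101 → error at position 5.
Flip position 5: 111101001110001 → 111111001110001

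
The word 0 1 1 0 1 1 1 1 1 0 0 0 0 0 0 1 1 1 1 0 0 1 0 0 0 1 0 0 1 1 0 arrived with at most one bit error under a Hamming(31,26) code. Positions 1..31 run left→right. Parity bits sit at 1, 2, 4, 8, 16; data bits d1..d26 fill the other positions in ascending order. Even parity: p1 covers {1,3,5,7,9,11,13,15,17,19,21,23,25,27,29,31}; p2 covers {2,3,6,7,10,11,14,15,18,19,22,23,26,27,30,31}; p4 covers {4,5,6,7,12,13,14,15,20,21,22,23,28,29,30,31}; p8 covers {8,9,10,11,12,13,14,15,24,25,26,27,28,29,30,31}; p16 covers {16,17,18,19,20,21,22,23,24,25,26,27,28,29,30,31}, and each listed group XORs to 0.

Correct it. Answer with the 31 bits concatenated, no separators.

s1 (pos 1,3,5,7,9,11,13,15,17,19,21,23,25,27,29,31): 0⊕1⊕1⊕1⊕1⊕0⊕0⊕0⊕1⊕1⊕0⊕0⊕0⊕0⊕1⊕0 = 1
s2 (pos 2,3,6,7,10,11,14,15,18,19,22,23,26,27,30,31): 1⊕1⊕1⊕1⊕0⊕0⊕0⊕0⊕1⊕1⊕1⊕0⊕1⊕0⊕1⊕0 = 1
s4 (pos 4,5,6,7,12,13,14,15,20,21,22,23,28,29,30,31): 0⊕1⊕1⊕1⊕0⊕0⊕0⊕0⊕0⊕0⊕1⊕0⊕0⊕1⊕1⊕0 = 0
s8 (pos 8,9,10,11,12,13,14,15,24,25,26,27,28,29,30,31): 1⊕1⊕0⊕0⊕0⊕0⊕0⊕0⊕0⊕0⊕1⊕0⊕0⊕1⊕1⊕0 = 1
s16 (pos 16,17,18,19,20,21,22,23,24,25,26,27,28,29,30,31): 1⊕1⊕1⊕1⊕0⊕0⊕1⊕0⊕0⊕0⊕1⊕0⊕0⊕1⊕1⊕0 = 0
Syndrome s16…s1 = 01011 → error at position 11.
Flip position 11: 0110111110000001111001000100110 → 0110111110100001111001000100110

0110111110100001111001000100110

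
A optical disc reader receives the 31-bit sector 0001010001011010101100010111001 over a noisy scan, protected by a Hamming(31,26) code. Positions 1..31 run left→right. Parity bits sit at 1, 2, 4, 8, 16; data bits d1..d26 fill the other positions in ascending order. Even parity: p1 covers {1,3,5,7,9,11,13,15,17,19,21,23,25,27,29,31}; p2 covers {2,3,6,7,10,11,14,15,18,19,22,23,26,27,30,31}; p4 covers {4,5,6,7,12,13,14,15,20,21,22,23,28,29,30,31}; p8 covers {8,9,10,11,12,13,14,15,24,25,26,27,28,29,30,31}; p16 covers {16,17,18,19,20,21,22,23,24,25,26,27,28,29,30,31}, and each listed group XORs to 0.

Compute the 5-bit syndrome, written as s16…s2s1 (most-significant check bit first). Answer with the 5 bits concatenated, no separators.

01010

s1 (pos 1,3,5,7,9,11,13,15,17,19,21,23,25,27,29,31): 0⊕0⊕0⊕0⊕0⊕0⊕1⊕1⊕1⊕1⊕0⊕0⊕0⊕1⊕0⊕1 = 0
s2 (pos 2,3,6,7,10,11,14,15,18,19,22,23,26,27,30,31): 0⊕0⊕1⊕0⊕1⊕0⊕0⊕1⊕0⊕1⊕0⊕0⊕1⊕1⊕0⊕1 = 1
s4 (pos 4,5,6,7,12,13,14,15,20,21,22,23,28,29,30,31): 1⊕0⊕1⊕0⊕1⊕1⊕0⊕1⊕1⊕0⊕0⊕0⊕1⊕0⊕0⊕1 = 0
s8 (pos 8,9,10,11,12,13,14,15,24,25,26,27,28,29,30,31): 0⊕0⊕1⊕0⊕1⊕1⊕0⊕1⊕1⊕0⊕1⊕1⊕1⊕0⊕0⊕1 = 1
s16 (pos 16,17,18,19,20,21,22,23,24,25,26,27,28,29,30,31): 0⊕1⊕0⊕1⊕1⊕0⊕0⊕0⊕1⊕0⊕1⊕1⊕1⊕0⊕0⊕1 = 0
Syndrome s16…s1 = 01010 → error at position 10.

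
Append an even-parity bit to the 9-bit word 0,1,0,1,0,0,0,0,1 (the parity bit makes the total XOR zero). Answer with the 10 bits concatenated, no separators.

0101000011

XOR of the 9 data bits: 0⊕1⊕0⊕1⊕0⊕0⊕0⊕0⊕1 = 1
Parity bit = 1 (so all 10 bits XOR to 0).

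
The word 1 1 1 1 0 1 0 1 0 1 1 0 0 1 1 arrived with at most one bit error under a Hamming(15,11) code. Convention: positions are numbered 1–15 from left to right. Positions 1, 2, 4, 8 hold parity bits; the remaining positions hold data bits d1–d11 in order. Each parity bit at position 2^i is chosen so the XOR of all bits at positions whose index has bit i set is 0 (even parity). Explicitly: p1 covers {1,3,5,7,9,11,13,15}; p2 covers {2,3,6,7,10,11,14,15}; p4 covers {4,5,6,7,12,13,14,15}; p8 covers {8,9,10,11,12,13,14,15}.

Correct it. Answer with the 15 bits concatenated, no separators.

s1 (pos 1,3,5,7,9,11,13,15): 1⊕1⊕0⊕0⊕0⊕1⊕0⊕1 = 0
s2 (pos 2,3,6,7,10,11,14,15): 1⊕1⊕1⊕0⊕1⊕1⊕1⊕1 = 1
s4 (pos 4,5,6,7,12,13,14,15): 1⊕0⊕1⊕0⊕0⊕0⊕1⊕1 = 0
s8 (pos 8,9,10,11,12,13,14,15): 1⊕0⊕1⊕1⊕0⊕0⊕1⊕1 = 1
Syndrome s8…s1 = 1010 → error at position 10.
Flip position 10: 111101010110011 → 111101010010011

111101010010011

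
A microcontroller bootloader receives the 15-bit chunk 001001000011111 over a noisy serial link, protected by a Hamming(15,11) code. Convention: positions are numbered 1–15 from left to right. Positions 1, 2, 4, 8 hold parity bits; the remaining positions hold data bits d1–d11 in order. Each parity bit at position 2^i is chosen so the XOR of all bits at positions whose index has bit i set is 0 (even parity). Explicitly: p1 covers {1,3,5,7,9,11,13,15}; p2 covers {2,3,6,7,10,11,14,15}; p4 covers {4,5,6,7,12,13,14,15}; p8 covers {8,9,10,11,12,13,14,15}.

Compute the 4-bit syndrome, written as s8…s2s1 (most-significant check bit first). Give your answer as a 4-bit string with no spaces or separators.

s1 (pos 1,3,5,7,9,11,13,15): 0⊕1⊕0⊕0⊕0⊕1⊕1⊕1 = 0
s2 (pos 2,3,6,7,10,11,14,15): 0⊕1⊕1⊕0⊕0⊕1⊕1⊕1 = 1
s4 (pos 4,5,6,7,12,13,14,15): 0⊕0⊕1⊕0⊕1⊕1⊕1⊕1 = 1
s8 (pos 8,9,10,11,12,13,14,15): 0⊕0⊕0⊕1⊕1⊕1⊕1⊕1 = 1
Syndrome s8…s1 = 1110 → error at position 14.

1110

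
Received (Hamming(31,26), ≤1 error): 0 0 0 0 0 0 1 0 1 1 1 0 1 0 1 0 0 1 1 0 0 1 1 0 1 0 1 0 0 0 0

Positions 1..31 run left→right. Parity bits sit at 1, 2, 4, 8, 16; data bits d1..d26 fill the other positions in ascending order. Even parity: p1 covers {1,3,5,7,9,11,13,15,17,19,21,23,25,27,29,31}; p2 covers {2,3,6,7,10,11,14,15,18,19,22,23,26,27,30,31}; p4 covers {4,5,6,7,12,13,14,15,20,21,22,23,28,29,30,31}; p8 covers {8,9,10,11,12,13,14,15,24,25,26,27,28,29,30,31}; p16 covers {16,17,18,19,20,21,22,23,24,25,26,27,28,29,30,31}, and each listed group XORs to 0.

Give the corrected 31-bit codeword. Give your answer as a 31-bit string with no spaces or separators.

s1 (pos 1,3,5,7,9,11,13,15,17,19,21,23,25,27,29,31): 0⊕0⊕0⊕1⊕1⊕1⊕1⊕1⊕0⊕1⊕0⊕1⊕1⊕1⊕0⊕0 = 1
s2 (pos 2,3,6,7,10,11,14,15,18,19,22,23,26,27,30,31): 0⊕0⊕0⊕1⊕1⊕1⊕0⊕1⊕1⊕1⊕1⊕1⊕0⊕1⊕0⊕0 = 1
s4 (pos 4,5,6,7,12,13,14,15,20,21,22,23,28,29,30,31): 0⊕0⊕0⊕1⊕0⊕1⊕0⊕1⊕0⊕0⊕1⊕1⊕0⊕0⊕0⊕0 = 1
s8 (pos 8,9,10,11,12,13,14,15,24,25,26,27,28,29,30,31): 0⊕1⊕1⊕1⊕0⊕1⊕0⊕1⊕0⊕1⊕0⊕1⊕0⊕0⊕0⊕0 = 1
s16 (pos 16,17,18,19,20,21,22,23,24,25,26,27,28,29,30,31): 0⊕0⊕1⊕1⊕0⊕0⊕1⊕1⊕0⊕1⊕0⊕1⊕0⊕0⊕0⊕0 = 0
Syndrome s16…s1 = 01111 → error at position 15.
Flip position 15: 0000001011101010011001101010000 → 0000001011101000011001101010000

0000001011101000011001101010000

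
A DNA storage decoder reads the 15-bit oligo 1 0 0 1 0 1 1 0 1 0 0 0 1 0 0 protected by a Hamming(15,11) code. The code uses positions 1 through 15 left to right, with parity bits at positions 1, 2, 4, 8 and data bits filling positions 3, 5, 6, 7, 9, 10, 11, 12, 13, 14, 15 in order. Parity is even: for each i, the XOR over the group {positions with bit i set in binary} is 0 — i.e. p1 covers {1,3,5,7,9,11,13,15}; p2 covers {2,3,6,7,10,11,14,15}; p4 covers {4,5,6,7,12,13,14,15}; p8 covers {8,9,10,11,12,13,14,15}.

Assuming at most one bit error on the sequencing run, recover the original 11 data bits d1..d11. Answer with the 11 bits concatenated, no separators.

00111000100

s1 (pos 1,3,5,7,9,11,13,15): 1⊕0⊕0⊕1⊕1⊕0⊕1⊕0 = 0
s2 (pos 2,3,6,7,10,11,14,15): 0⊕0⊕1⊕1⊕0⊕0⊕0⊕0 = 0
s4 (pos 4,5,6,7,12,13,14,15): 1⊕0⊕1⊕1⊕0⊕1⊕0⊕0 = 0
s8 (pos 8,9,10,11,12,13,14,15): 0⊕1⊕0⊕0⊕0⊕1⊕0⊕0 = 0
Syndrome s8…s1 = 0000 → no error.
Read data bits from positions 3,5,6,7,9,10,11,12,13,14,15: 00111000100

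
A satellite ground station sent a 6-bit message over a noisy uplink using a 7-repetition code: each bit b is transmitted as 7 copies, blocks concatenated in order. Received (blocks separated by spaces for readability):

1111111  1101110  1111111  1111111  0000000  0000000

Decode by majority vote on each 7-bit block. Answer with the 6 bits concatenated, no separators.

Block 1 (1111111): 7 ones → 1
Block 2 (1101110): 5 ones → 1
Block 3 (1111111): 7 ones → 1
Block 4 (1111111): 7 ones → 1
Block 5 (0000000): 0 ones → 0
Block 6 (0000000): 0 ones → 0

111100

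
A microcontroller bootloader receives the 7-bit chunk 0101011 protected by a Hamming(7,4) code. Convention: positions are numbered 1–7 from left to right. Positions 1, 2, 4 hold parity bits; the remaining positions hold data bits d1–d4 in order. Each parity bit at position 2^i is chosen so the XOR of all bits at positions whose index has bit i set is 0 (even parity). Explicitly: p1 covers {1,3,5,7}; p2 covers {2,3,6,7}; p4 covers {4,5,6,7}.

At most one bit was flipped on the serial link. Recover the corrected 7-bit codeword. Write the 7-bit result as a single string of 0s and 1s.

s1 (pos 1,3,5,7): 0⊕0⊕0⊕1 = 1
s2 (pos 2,3,6,7): 1⊕0⊕1⊕1 = 1
s4 (pos 4,5,6,7): 1⊕0⊕1⊕1 = 1
Syndrome s4…s1 = 111 → error at position 7.
Flip position 7: 0101011 → 0101010

0101010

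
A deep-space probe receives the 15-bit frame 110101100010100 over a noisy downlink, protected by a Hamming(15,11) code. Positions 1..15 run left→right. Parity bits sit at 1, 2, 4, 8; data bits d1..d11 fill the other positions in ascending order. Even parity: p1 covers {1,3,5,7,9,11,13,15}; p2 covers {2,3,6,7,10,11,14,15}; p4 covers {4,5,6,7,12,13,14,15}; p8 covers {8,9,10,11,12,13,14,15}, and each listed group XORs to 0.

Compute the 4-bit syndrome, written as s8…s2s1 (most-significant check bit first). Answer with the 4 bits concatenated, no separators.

s1 (pos 1,3,5,7,9,11,13,15): 1⊕0⊕0⊕1⊕0⊕1⊕1⊕0 = 0
s2 (pos 2,3,6,7,10,11,14,15): 1⊕0⊕1⊕1⊕0⊕1⊕0⊕0 = 0
s4 (pos 4,5,6,7,12,13,14,15): 1⊕0⊕1⊕1⊕0⊕1⊕0⊕0 = 0
s8 (pos 8,9,10,11,12,13,14,15): 0⊕0⊕0⊕1⊕0⊕1⊕0⊕0 = 0
Syndrome s8…s1 = 0000 → no error.

0000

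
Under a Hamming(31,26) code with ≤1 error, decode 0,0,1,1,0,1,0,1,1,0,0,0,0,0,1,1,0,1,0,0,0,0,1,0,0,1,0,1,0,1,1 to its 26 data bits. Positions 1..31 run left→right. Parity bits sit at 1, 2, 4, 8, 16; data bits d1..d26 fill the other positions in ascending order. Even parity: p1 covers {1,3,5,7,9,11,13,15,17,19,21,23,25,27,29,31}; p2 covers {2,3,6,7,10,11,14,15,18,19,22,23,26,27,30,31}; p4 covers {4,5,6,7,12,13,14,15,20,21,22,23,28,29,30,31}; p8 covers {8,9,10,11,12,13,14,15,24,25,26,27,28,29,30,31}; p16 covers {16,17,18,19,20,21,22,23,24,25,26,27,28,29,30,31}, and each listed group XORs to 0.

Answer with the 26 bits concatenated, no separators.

10101000001010000100101111

s1 (pos 1,3,5,7,9,11,13,15,17,19,21,23,25,27,29,31): 0⊕1⊕0⊕0⊕1⊕0⊕0⊕1⊕0⊕0⊕0⊕1⊕0⊕0⊕0⊕1 = 1
s2 (pos 2,3,6,7,10,11,14,15,18,19,22,23,26,27,30,31): 0⊕1⊕1⊕0⊕0⊕0⊕0⊕1⊕1⊕0⊕0⊕1⊕1⊕0⊕1⊕1 = 0
s4 (pos 4,5,6,7,12,13,14,15,20,21,22,23,28,29,30,31): 1⊕0⊕1⊕0⊕0⊕0⊕0⊕1⊕0⊕0⊕0⊕1⊕1⊕0⊕1⊕1 = 1
s8 (pos 8,9,10,11,12,13,14,15,24,25,26,27,28,29,30,31): 1⊕1⊕0⊕0⊕0⊕0⊕0⊕1⊕0⊕0⊕1⊕0⊕1⊕0⊕1⊕1 = 1
s16 (pos 16,17,18,19,20,21,22,23,24,25,26,27,28,29,30,31): 1⊕0⊕1⊕0⊕0⊕0⊕0⊕1⊕0⊕0⊕1⊕0⊕1⊕0⊕1⊕1 = 1
Syndrome s16…s1 = 11101 → error at position 29.
Flip position 29: 0011010110000011010000100101011 → 0011010110000011010000100101111
Read data bits from positions 3,5,6,7,9,10,11,12,13,14,15,17,18,19,20,21,22,23,24,25,26,27,28,29,30,31: 10101000001010000100101111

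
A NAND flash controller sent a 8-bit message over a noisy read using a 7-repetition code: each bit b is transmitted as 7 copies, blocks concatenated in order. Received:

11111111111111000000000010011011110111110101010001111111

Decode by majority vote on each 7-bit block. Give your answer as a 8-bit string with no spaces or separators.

Block 1 (1111111): 7 ones → 1
Block 2 (1111111): 7 ones → 1
Block 3 (0000000): 0 ones → 0
Block 4 (0001001): 2 ones → 0
Block 5 (1011110): 5 ones → 1
Block 6 (1111101): 6 ones → 1
Block 7 (0101000): 2 ones → 0
Block 8 (1111111): 7 ones → 1

11001101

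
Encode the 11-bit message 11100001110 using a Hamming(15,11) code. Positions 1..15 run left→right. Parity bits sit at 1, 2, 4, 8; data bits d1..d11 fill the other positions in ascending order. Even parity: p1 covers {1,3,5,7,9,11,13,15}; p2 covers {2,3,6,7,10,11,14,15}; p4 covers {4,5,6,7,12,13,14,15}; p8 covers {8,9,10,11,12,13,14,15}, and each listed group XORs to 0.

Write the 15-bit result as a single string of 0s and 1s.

Place data at non-parity positions: p1 p2 1 p4 1 1 0 p8 0 0 0 1 1 1 0
p1 (pos 1,3,5,7,9,11,13,15): XOR of data positions = 1⊕1⊕0⊕0⊕0⊕1⊕0 = 1
p2 (pos 2,3,6,7,10,11,14,15): XOR of data positions = 1⊕1⊕0⊕0⊕0⊕1⊕0 = 1
p4 (pos 4,5,6,7,12,13,14,15): XOR of data positions = 1⊕1⊕0⊕1⊕1⊕1⊕0 = 1
p8 (pos 8,9,10,11,12,13,14,15): XOR of data positions = 0⊕0⊕0⊕1⊕1⊕1⊕0 = 1
Codeword: 111111010001110

111111010001110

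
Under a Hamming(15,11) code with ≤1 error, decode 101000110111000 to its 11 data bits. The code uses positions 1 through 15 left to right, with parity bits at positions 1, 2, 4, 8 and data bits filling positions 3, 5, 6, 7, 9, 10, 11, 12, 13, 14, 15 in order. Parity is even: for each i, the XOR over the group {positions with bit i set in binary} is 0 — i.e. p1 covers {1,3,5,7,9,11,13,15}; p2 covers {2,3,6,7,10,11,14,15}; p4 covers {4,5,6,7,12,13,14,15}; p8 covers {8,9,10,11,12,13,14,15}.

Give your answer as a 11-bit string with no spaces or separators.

s1 (pos 1,3,5,7,9,11,13,15): 1⊕1⊕0⊕1⊕0⊕1⊕0⊕0 = 0
s2 (pos 2,3,6,7,10,11,14,15): 0⊕1⊕0⊕1⊕1⊕1⊕0⊕0 = 0
s4 (pos 4,5,6,7,12,13,14,15): 0⊕0⊕0⊕1⊕1⊕0⊕0⊕0 = 0
s8 (pos 8,9,10,11,12,13,14,15): 1⊕0⊕1⊕1⊕1⊕0⊕0⊕0 = 0
Syndrome s8…s1 = 0000 → no error.
Read data bits from positions 3,5,6,7,9,10,11,12,13,14,15: 10010111000

10010111000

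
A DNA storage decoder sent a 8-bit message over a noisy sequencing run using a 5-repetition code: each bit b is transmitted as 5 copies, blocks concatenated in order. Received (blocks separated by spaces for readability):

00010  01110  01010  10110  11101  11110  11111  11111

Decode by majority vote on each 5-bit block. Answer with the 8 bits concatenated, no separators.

Block 1 (00010): 1 one → 0
Block 2 (01110): 3 ones → 1
Block 3 (01010): 2 ones → 0
Block 4 (10110): 3 ones → 1
Block 5 (11101): 4 ones → 1
Block 6 (11110): 4 ones → 1
Block 7 (11111): 5 ones → 1
Block 8 (11111): 5 ones → 1

01011111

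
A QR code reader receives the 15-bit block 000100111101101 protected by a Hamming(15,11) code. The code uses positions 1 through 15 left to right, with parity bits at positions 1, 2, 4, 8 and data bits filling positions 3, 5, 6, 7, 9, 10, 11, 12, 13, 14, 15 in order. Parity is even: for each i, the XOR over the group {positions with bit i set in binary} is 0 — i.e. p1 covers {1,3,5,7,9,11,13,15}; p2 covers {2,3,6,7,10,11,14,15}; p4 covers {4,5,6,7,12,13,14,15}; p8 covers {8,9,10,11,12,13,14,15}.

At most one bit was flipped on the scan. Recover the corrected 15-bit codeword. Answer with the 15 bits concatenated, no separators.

000101111101101

s1 (pos 1,3,5,7,9,11,13,15): 0⊕0⊕0⊕1⊕1⊕0⊕1⊕1 = 0
s2 (pos 2,3,6,7,10,11,14,15): 0⊕0⊕0⊕1⊕1⊕0⊕0⊕1 = 1
s4 (pos 4,5,6,7,12,13,14,15): 1⊕0⊕0⊕1⊕1⊕1⊕0⊕1 = 1
s8 (pos 8,9,10,11,12,13,14,15): 1⊕1⊕1⊕0⊕1⊕1⊕0⊕1 = 0
Syndrome s8…s1 = 0110 → error at position 6.
Flip position 6: 000100111101101 → 000101111101101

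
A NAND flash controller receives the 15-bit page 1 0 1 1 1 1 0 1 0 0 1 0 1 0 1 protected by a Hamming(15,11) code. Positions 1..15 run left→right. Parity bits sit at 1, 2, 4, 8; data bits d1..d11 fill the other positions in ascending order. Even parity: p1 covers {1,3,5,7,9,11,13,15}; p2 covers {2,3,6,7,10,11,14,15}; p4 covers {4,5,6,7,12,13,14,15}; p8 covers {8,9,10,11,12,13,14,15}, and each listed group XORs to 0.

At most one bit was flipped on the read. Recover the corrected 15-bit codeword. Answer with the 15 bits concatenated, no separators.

101011010010101

s1 (pos 1,3,5,7,9,11,13,15): 1⊕1⊕1⊕0⊕0⊕1⊕1⊕1 = 0
s2 (pos 2,3,6,7,10,11,14,15): 0⊕1⊕1⊕0⊕0⊕1⊕0⊕1 = 0
s4 (pos 4,5,6,7,12,13,14,15): 1⊕1⊕1⊕0⊕0⊕1⊕0⊕1 = 1
s8 (pos 8,9,10,11,12,13,14,15): 1⊕0⊕0⊕1⊕0⊕1⊕0⊕1 = 0
Syndrome s8…s1 = 0100 → error at position 4.
Flip position 4: 101111010010101 → 101011010010101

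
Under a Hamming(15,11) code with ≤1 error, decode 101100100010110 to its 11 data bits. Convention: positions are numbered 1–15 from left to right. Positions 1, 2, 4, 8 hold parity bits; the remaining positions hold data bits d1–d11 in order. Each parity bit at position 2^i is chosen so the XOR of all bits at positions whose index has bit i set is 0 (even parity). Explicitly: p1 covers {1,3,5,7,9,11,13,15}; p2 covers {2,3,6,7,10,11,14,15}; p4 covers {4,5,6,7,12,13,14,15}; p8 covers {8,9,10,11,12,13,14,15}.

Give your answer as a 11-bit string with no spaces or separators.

10011010110

s1 (pos 1,3,5,7,9,11,13,15): 1⊕1⊕0⊕1⊕0⊕1⊕1⊕0 = 1
s2 (pos 2,3,6,7,10,11,14,15): 0⊕1⊕0⊕1⊕0⊕1⊕1⊕0 = 0
s4 (pos 4,5,6,7,12,13,14,15): 1⊕0⊕0⊕1⊕0⊕1⊕1⊕0 = 0
s8 (pos 8,9,10,11,12,13,14,15): 0⊕0⊕0⊕1⊕0⊕1⊕1⊕0 = 1
Syndrome s8…s1 = 1001 → error at position 9.
Flip position 9: 101100100010110 → 101100101010110
Read data bits from positions 3,5,6,7,9,10,11,12,13,14,15: 10011010110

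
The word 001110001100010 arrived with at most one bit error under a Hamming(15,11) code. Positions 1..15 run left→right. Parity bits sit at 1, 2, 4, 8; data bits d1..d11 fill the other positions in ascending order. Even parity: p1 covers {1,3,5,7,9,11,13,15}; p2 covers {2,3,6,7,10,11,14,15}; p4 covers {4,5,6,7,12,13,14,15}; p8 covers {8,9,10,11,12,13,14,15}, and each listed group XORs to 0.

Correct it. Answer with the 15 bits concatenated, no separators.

s1 (pos 1,3,5,7,9,11,13,15): 0⊕1⊕1⊕0⊕1⊕0⊕0⊕0 = 1
s2 (pos 2,3,6,7,10,11,14,15): 0⊕1⊕0⊕0⊕1⊕0⊕1⊕0 = 1
s4 (pos 4,5,6,7,12,13,14,15): 1⊕1⊕0⊕0⊕0⊕0⊕1⊕0 = 1
s8 (pos 8,9,10,11,12,13,14,15): 0⊕1⊕1⊕0⊕0⊕0⊕1⊕0 = 1
Syndrome s8…s1 = 1111 → error at position 15.
Flip position 15: 001110001100010 → 001110001100011

001110001100011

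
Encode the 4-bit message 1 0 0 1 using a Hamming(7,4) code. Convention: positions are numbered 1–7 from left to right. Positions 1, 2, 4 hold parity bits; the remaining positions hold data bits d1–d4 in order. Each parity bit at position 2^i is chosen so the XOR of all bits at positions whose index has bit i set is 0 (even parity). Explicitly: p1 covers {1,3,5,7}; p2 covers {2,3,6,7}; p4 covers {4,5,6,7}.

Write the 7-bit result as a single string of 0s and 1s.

Place data at non-parity positions: p1 p2 1 p4 0 0 1
p1 (pos 1,3,5,7): XOR of data positions = 1⊕0⊕1 = 0
p2 (pos 2,3,6,7): XOR of data positions = 1⊕0⊕1 = 0
p4 (pos 4,5,6,7): XOR of data positions = 0⊕0⊕1 = 1
Codeword: 0011001

0011001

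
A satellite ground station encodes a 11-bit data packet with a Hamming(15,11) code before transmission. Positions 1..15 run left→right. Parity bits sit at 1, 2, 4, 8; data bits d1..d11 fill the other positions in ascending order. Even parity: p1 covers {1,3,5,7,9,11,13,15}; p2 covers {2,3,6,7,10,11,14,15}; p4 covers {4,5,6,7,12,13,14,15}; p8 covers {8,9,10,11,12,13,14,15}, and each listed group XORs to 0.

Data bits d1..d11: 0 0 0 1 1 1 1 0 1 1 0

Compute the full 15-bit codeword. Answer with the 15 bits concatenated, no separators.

000100111110110

Place data at non-parity positions: p1 p2 0 p4 0 0 1 p8 1 1 1 0 1 1 0
p1 (pos 1,3,5,7,9,11,13,15): XOR of data positions = 0⊕0⊕1⊕1⊕1⊕1⊕0 = 0
p2 (pos 2,3,6,7,10,11,14,15): XOR of data positions = 0⊕0⊕1⊕1⊕1⊕1⊕0 = 0
p4 (pos 4,5,6,7,12,13,14,15): XOR of data positions = 0⊕0⊕1⊕0⊕1⊕1⊕0 = 1
p8 (pos 8,9,10,11,12,13,14,15): XOR of data positions = 1⊕1⊕1⊕0⊕1⊕1⊕0 = 1
Codeword: 000100111110110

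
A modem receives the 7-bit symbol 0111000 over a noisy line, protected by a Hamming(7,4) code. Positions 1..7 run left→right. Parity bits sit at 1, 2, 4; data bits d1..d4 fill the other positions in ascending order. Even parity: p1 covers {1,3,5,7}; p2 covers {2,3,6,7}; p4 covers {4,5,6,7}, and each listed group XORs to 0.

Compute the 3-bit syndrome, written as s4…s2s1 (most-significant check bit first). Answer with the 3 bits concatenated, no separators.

101

s1 (pos 1,3,5,7): 0⊕1⊕0⊕0 = 1
s2 (pos 2,3,6,7): 1⊕1⊕0⊕0 = 0
s4 (pos 4,5,6,7): 1⊕0⊕0⊕0 = 1
Syndrome s4…s1 = 101 → error at position 5.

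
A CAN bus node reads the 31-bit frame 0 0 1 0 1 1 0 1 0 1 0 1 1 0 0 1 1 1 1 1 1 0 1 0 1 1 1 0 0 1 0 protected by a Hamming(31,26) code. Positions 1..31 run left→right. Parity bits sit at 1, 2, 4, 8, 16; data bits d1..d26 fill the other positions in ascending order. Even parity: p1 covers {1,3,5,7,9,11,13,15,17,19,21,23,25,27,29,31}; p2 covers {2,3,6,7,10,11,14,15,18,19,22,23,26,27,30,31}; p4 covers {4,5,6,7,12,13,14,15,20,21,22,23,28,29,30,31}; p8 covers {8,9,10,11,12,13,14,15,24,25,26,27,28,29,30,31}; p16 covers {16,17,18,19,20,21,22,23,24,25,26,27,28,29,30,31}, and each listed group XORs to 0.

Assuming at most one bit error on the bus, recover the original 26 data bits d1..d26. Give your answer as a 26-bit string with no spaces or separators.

s1 (pos 1,3,5,7,9,11,13,15,17,19,21,23,25,27,29,31): 0⊕1⊕1⊕0⊕0⊕0⊕1⊕0⊕1⊕1⊕1⊕1⊕1⊕1⊕0⊕0 = 1
s2 (pos 2,3,6,7,10,11,14,15,18,19,22,23,26,27,30,31): 0⊕1⊕1⊕0⊕1⊕0⊕0⊕0⊕1⊕1⊕0⊕1⊕1⊕1⊕1⊕0 = 1
s4 (pos 4,5,6,7,12,13,14,15,20,21,22,23,28,29,30,31): 0⊕1⊕1⊕0⊕1⊕1⊕0⊕0⊕1⊕1⊕0⊕1⊕0⊕0⊕1⊕0 = 0
s8 (pos 8,9,10,11,12,13,14,15,24,25,26,27,28,29,30,31): 1⊕0⊕1⊕0⊕1⊕1⊕0⊕0⊕0⊕1⊕1⊕1⊕0⊕0⊕1⊕0 = 0
s16 (pos 16,17,18,19,20,21,22,23,24,25,26,27,28,29,30,31): 1⊕1⊕1⊕1⊕1⊕1⊕0⊕1⊕0⊕1⊕1⊕1⊕0⊕0⊕1⊕0 = 1
Syndrome s16…s1 = 10011 → error at position 19.
Flip position 19: 0010110101011001111110101110010 → 0010110101011001110110101110010
Read data bits from positions 3,5,6,7,9,10,11,12,13,14,15,17,18,19,20,21,22,23,24,25,26,27,28,29,30,31: 11100101100110110101110010

11100101100110110101110010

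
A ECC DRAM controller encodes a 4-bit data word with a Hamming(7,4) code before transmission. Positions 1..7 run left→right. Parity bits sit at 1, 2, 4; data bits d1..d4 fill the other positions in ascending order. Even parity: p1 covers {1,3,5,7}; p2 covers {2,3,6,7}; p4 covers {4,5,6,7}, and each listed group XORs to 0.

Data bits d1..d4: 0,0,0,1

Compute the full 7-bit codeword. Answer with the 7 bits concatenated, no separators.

Place data at non-parity positions: p1 p2 0 p4 0 0 1
p1 (pos 1,3,5,7): XOR of data positions = 0⊕0⊕1 = 1
p2 (pos 2,3,6,7): XOR of data positions = 0⊕0⊕1 = 1
p4 (pos 4,5,6,7): XOR of data positions = 0⊕0⊕1 = 1
Codeword: 1101001

1101001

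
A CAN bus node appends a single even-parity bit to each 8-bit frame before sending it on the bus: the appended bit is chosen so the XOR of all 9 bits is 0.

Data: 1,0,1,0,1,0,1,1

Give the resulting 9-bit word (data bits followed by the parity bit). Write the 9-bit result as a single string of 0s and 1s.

XOR of the 8 data bits: 1⊕0⊕1⊕0⊕1⊕0⊕1⊕1 = 1
Parity bit = 1 (so all 9 bits XOR to 0).

101010111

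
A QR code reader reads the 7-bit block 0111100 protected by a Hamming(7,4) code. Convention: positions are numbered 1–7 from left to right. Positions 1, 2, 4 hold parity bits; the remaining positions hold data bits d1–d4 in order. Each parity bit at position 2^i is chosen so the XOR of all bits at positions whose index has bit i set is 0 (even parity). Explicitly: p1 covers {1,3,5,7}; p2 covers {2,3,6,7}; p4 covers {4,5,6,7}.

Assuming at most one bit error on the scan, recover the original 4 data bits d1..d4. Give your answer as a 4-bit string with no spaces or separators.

s1 (pos 1,3,5,7): 0⊕1⊕1⊕0 = 0
s2 (pos 2,3,6,7): 1⊕1⊕0⊕0 = 0
s4 (pos 4,5,6,7): 1⊕1⊕0⊕0 = 0
Syndrome s4…s1 = 000 → no error.
Read data bits from positions 3,5,6,7: 1100

1100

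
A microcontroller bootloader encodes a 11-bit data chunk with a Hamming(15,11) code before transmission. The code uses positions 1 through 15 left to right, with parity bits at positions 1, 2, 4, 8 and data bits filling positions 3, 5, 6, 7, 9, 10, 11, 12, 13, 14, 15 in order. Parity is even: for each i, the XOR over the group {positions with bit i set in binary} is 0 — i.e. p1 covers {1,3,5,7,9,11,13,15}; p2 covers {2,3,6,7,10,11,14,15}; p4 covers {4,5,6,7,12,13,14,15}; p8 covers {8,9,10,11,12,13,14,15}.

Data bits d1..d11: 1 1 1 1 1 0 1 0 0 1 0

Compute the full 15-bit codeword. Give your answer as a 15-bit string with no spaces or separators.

Place data at non-parity positions: p1 p2 1 p4 1 1 1 p8 1 0 1 0 0 1 0
p1 (pos 1,3,5,7,9,11,13,15): XOR of data positions = 1⊕1⊕1⊕1⊕1⊕0⊕0 = 1
p2 (pos 2,3,6,7,10,11,14,15): XOR of data positions = 1⊕1⊕1⊕0⊕1⊕1⊕0 = 1
p4 (pos 4,5,6,7,12,13,14,15): XOR of data positions = 1⊕1⊕1⊕0⊕0⊕1⊕0 = 0
p8 (pos 8,9,10,11,12,13,14,15): XOR of data positions = 1⊕0⊕1⊕0⊕0⊕1⊕0 = 1
Codeword: 111011111010010

111011111010010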